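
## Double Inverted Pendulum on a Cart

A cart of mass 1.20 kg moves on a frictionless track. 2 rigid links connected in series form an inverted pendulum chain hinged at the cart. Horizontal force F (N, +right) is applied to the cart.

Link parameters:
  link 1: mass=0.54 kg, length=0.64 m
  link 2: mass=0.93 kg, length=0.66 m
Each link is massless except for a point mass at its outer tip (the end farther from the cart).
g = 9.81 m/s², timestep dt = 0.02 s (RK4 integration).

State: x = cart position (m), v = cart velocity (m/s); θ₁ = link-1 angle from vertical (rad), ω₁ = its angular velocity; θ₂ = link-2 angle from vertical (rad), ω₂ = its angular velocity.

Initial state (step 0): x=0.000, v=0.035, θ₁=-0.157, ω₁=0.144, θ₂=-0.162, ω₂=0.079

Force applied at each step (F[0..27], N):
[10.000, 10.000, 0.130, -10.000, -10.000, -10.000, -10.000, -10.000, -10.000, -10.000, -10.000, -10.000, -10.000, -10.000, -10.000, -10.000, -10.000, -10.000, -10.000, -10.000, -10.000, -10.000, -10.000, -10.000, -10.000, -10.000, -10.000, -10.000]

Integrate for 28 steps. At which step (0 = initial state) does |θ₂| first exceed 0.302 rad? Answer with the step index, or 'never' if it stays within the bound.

apply F[0]=+10.000 → step 1: x=0.003, v=0.233, θ₁=-0.158, ω₁=-0.207, θ₂=-0.160, ω₂=0.076
apply F[1]=+10.000 → step 2: x=0.009, v=0.431, θ₁=-0.165, ω₁=-0.562, θ₂=-0.159, ω₂=0.077
apply F[2]=+0.130 → step 3: x=0.018, v=0.471, θ₁=-0.178, ω₁=-0.683, θ₂=-0.157, ω₂=0.087
apply F[3]=-10.000 → step 4: x=0.027, v=0.351, θ₁=-0.190, ω₁=-0.570, θ₂=-0.155, ω₂=0.111
apply F[4]=-10.000 → step 5: x=0.032, v=0.235, θ₁=-0.201, ω₁=-0.475, θ₂=-0.153, ω₂=0.147
apply F[5]=-10.000 → step 6: x=0.036, v=0.121, θ₁=-0.209, ω₁=-0.394, θ₂=-0.149, ω₂=0.194
apply F[6]=-10.000 → step 7: x=0.037, v=0.009, θ₁=-0.217, ω₁=-0.325, θ₂=-0.145, ω₂=0.251
apply F[7]=-10.000 → step 8: x=0.036, v=-0.101, θ₁=-0.222, ω₁=-0.268, θ₂=-0.139, ω₂=0.318
apply F[8]=-10.000 → step 9: x=0.033, v=-0.210, θ₁=-0.227, ω₁=-0.220, θ₂=-0.132, ω₂=0.396
apply F[9]=-10.000 → step 10: x=0.028, v=-0.318, θ₁=-0.231, ω₁=-0.182, θ₂=-0.123, ω₂=0.483
apply F[10]=-10.000 → step 11: x=0.020, v=-0.426, θ₁=-0.235, ω₁=-0.152, θ₂=-0.113, ω₂=0.582
apply F[11]=-10.000 → step 12: x=0.011, v=-0.534, θ₁=-0.237, ω₁=-0.131, θ₂=-0.100, ω₂=0.692
apply F[12]=-10.000 → step 13: x=-0.001, v=-0.641, θ₁=-0.240, ω₁=-0.117, θ₂=-0.085, ω₂=0.814
apply F[13]=-10.000 → step 14: x=-0.015, v=-0.749, θ₁=-0.242, ω₁=-0.112, θ₂=-0.067, ω₂=0.949
apply F[14]=-10.000 → step 15: x=-0.031, v=-0.858, θ₁=-0.244, ω₁=-0.114, θ₂=-0.047, ω₂=1.099
apply F[15]=-10.000 → step 16: x=-0.049, v=-0.968, θ₁=-0.247, ω₁=-0.124, θ₂=-0.023, ω₂=1.263
apply F[16]=-10.000 → step 17: x=-0.070, v=-1.079, θ₁=-0.249, ω₁=-0.139, θ₂=0.004, ω₂=1.443
apply F[17]=-10.000 → step 18: x=-0.092, v=-1.192, θ₁=-0.252, ω₁=-0.158, θ₂=0.034, ω₂=1.637
apply F[18]=-10.000 → step 19: x=-0.117, v=-1.307, θ₁=-0.256, ω₁=-0.179, θ₂=0.069, ω₂=1.845
apply F[19]=-10.000 → step 20: x=-0.145, v=-1.424, θ₁=-0.260, ω₁=-0.198, θ₂=0.108, ω₂=2.066
apply F[20]=-10.000 → step 21: x=-0.174, v=-1.544, θ₁=-0.264, ω₁=-0.211, θ₂=0.152, ω₂=2.296
apply F[21]=-10.000 → step 22: x=-0.206, v=-1.668, θ₁=-0.268, ω₁=-0.213, θ₂=0.200, ω₂=2.534
apply F[22]=-10.000 → step 23: x=-0.241, v=-1.794, θ₁=-0.272, ω₁=-0.199, θ₂=0.253, ω₂=2.774
apply F[23]=-10.000 → step 24: x=-0.278, v=-1.924, θ₁=-0.276, ω₁=-0.162, θ₂=0.311, ω₂=3.016
apply F[24]=-10.000 → step 25: x=-0.318, v=-2.057, θ₁=-0.278, ω₁=-0.099, θ₂=0.374, ω₂=3.255
apply F[25]=-10.000 → step 26: x=-0.360, v=-2.194, θ₁=-0.279, ω₁=-0.003, θ₂=0.441, ω₂=3.491
apply F[26]=-10.000 → step 27: x=-0.406, v=-2.333, θ₁=-0.278, ω₁=0.128, θ₂=0.514, ω₂=3.722
apply F[27]=-10.000 → step 28: x=-0.454, v=-2.474, θ₁=-0.274, ω₁=0.300, θ₂=0.590, ω₂=3.948
|θ₂| = 0.311 > 0.302 first at step 24.

Answer: 24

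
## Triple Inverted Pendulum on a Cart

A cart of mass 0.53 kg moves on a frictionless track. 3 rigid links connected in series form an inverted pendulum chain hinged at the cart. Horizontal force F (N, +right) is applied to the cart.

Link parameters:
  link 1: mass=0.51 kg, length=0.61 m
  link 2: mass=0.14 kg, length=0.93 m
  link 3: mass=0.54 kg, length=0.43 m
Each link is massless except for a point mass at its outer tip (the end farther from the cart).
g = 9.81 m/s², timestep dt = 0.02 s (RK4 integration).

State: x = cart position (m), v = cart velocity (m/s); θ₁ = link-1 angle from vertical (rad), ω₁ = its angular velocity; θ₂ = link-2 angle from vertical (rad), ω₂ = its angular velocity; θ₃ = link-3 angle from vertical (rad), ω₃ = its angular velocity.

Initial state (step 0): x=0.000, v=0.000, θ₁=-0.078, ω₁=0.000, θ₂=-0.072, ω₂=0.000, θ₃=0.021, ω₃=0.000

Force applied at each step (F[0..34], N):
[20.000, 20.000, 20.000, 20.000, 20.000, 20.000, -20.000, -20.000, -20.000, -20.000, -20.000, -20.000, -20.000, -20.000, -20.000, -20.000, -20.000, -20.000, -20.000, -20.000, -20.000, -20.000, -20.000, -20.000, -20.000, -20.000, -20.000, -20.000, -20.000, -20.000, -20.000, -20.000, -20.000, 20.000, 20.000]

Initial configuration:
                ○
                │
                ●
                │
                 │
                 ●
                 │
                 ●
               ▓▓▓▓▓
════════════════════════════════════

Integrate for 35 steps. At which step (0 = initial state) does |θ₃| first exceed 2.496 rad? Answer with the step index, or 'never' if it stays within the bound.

Answer: never

Derivation:
apply F[0]=+20.000 → step 1: x=0.008, v=0.777, θ₁=-0.091, ω₁=-1.299, θ₂=-0.072, ω₂=-0.044, θ₃=0.022, ω₃=0.127
apply F[1]=+20.000 → step 2: x=0.031, v=1.546, θ₁=-0.130, ω₁=-2.591, θ₂=-0.074, ω₂=-0.063, θ₃=0.026, ω₃=0.194
apply F[2]=+20.000 → step 3: x=0.069, v=2.282, θ₁=-0.194, ω₁=-3.822, θ₂=-0.075, ω₂=-0.055, θ₃=0.029, ω₃=0.138
apply F[3]=+20.000 → step 4: x=0.122, v=2.937, θ₁=-0.282, ω₁=-4.878, θ₂=-0.076, ω₂=-0.054, θ₃=0.030, ω₃=-0.075
apply F[4]=+20.000 → step 5: x=0.186, v=3.472, θ₁=-0.387, ω₁=-5.653, θ₂=-0.077, ω₂=-0.123, θ₃=0.025, ω₃=-0.409
apply F[5]=+20.000 → step 6: x=0.260, v=3.880, θ₁=-0.506, ω₁=-6.136, θ₂=-0.082, ω₂=-0.311, θ₃=0.014, ω₃=-0.778
apply F[6]=-20.000 → step 7: x=0.331, v=3.223, θ₁=-0.621, ω₁=-5.468, θ₂=-0.087, ω₂=-0.240, θ₃=-0.001, ω₃=-0.709
apply F[7]=-20.000 → step 8: x=0.389, v=2.644, θ₁=-0.726, ω₁=-5.050, θ₂=-0.091, ω₂=-0.101, θ₃=-0.015, ω₃=-0.617
apply F[8]=-20.000 → step 9: x=0.437, v=2.111, θ₁=-0.824, ω₁=-4.799, θ₂=-0.091, ω₂=0.092, θ₃=-0.026, ω₃=-0.531
apply F[9]=-20.000 → step 10: x=0.474, v=1.604, θ₁=-0.919, ω₁=-4.666, θ₂=-0.087, ω₂=0.323, θ₃=-0.036, ω₃=-0.465
apply F[10]=-20.000 → step 11: x=0.501, v=1.110, θ₁=-1.012, ω₁=-4.616, θ₂=-0.078, ω₂=0.582, θ₃=-0.045, ω₃=-0.424
apply F[11]=-20.000 → step 12: x=0.518, v=0.619, θ₁=-1.104, ω₁=-4.628, θ₂=-0.063, ω₂=0.857, θ₃=-0.053, ω₃=-0.406
apply F[12]=-20.000 → step 13: x=0.526, v=0.125, θ₁=-1.197, ω₁=-4.688, θ₂=-0.043, ω₂=1.142, θ₃=-0.061, ω₃=-0.407
apply F[13]=-20.000 → step 14: x=0.523, v=-0.376, θ₁=-1.292, ω₁=-4.786, θ₂=-0.018, ω₂=1.425, θ₃=-0.070, ω₃=-0.417
apply F[14]=-20.000 → step 15: x=0.511, v=-0.889, θ₁=-1.389, ω₁=-4.919, θ₂=0.014, ω₂=1.697, θ₃=-0.078, ω₃=-0.421
apply F[15]=-20.000 → step 16: x=0.488, v=-1.415, θ₁=-1.489, ω₁=-5.089, θ₂=0.050, ω₂=1.945, θ₃=-0.086, ω₃=-0.400
apply F[16]=-20.000 → step 17: x=0.454, v=-1.957, θ₁=-1.593, ω₁=-5.304, θ₂=0.091, ω₂=2.158, θ₃=-0.094, ω₃=-0.333
apply F[17]=-20.000 → step 18: x=0.409, v=-2.520, θ₁=-1.701, ω₁=-5.582, θ₂=0.136, ω₂=2.324, θ₃=-0.099, ω₃=-0.209
apply F[18]=-20.000 → step 19: x=0.353, v=-3.114, θ₁=-1.816, ω₁=-5.951, θ₂=0.184, ω₂=2.431, θ₃=-0.102, ω₃=-0.026
apply F[19]=-20.000 → step 20: x=0.284, v=-3.754, θ₁=-1.940, ω₁=-6.452, θ₂=0.233, ω₂=2.471, θ₃=-0.100, ω₃=0.195
apply F[20]=-20.000 → step 21: x=0.202, v=-4.469, θ₁=-2.076, ω₁=-7.155, θ₂=0.282, ω₂=2.442, θ₃=-0.094, ω₃=0.392
apply F[21]=-20.000 → step 22: x=0.105, v=-5.310, θ₁=-2.228, ω₁=-8.169, θ₂=0.330, ω₂=2.359, θ₃=-0.085, ω₃=0.423
apply F[22]=-20.000 → step 23: x=-0.012, v=-6.368, θ₁=-2.406, ω₁=-9.672, θ₂=0.377, ω₂=2.307, θ₃=-0.080, ω₃=-0.037
apply F[23]=-20.000 → step 24: x=-0.152, v=-7.765, θ₁=-2.620, ω₁=-11.858, θ₂=0.424, ω₂=2.592, θ₃=-0.095, ω₃=-1.731
apply F[24]=-20.000 → step 25: x=-0.324, v=-9.413, θ₁=-2.883, ω₁=-14.372, θ₂=0.487, ω₂=3.941, θ₃=-0.165, ω₃=-5.662
apply F[25]=-20.000 → step 26: x=-0.525, v=-10.532, θ₁=-3.187, ω₁=-15.723, θ₂=0.590, ω₂=6.371, θ₃=-0.326, ω₃=-10.160
apply F[26]=-20.000 → step 27: x=-0.738, v=-10.652, θ₁=-3.502, ω₁=-15.639, θ₂=0.740, ω₂=8.536, θ₃=-0.549, ω₃=-11.560
apply F[27]=-20.000 → step 28: x=-0.947, v=-10.122, θ₁=-3.809, ω₁=-15.130, θ₂=0.930, ω₂=10.511, θ₃=-0.765, ω₃=-9.494
apply F[28]=-20.000 → step 29: x=-1.141, v=-9.177, θ₁=-4.110, ω₁=-14.998, θ₂=1.166, ω₂=13.347, θ₃=-0.904, ω₃=-3.577
apply F[29]=-20.000 → step 30: x=-1.309, v=-7.492, θ₁=-4.414, ω₁=-15.403, θ₂=1.477, ω₂=17.937, θ₃=-0.865, ω₃=8.773
apply F[30]=-20.000 → step 31: x=-1.434, v=-5.069, θ₁=-4.718, ω₁=-14.743, θ₂=1.876, ω₂=21.033, θ₃=-0.517, ω₃=25.684
apply F[31]=-20.000 → step 32: x=-1.520, v=-3.740, θ₁=-4.999, ω₁=-13.502, θ₂=2.263, ω₂=16.536, θ₃=0.099, ω₃=34.087
apply F[32]=-20.000 → step 33: x=-1.588, v=-3.104, θ₁=-5.268, ω₁=-13.533, θ₂=2.502, ω₂=6.954, θ₃=0.791, ω₃=34.577
apply F[33]=+20.000 → step 34: x=-1.635, v=-1.585, θ₁=-5.548, ω₁=-14.248, θ₂=2.542, ω₂=-3.372, θ₃=1.497, ω₃=37.612
apply F[34]=+20.000 → step 35: x=-1.658, v=-1.096, θ₁=-5.783, ω₁=-3.562, θ₂=2.333, ω₂=-12.866, θ₃=2.437, ω₃=51.409
max |θ₃| = 2.437 ≤ 2.496 over all 36 states.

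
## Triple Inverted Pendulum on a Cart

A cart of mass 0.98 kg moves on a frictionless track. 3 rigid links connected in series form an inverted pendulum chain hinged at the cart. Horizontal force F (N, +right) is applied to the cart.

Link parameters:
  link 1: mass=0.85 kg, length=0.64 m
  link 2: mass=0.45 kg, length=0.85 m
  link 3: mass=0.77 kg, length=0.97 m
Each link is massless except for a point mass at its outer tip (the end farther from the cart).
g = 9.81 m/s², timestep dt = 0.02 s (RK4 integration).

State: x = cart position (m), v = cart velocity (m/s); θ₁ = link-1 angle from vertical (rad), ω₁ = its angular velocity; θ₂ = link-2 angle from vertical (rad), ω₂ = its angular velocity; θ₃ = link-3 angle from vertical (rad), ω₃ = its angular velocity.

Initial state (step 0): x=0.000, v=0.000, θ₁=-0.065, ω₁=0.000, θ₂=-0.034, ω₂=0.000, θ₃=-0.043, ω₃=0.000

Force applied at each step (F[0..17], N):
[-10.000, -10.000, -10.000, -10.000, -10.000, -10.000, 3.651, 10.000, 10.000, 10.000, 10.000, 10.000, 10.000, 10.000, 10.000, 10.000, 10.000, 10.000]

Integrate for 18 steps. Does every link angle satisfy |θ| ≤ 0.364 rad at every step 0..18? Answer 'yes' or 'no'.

apply F[0]=-10.000 → step 1: x=-0.002, v=-0.176, θ₁=-0.063, ω₁=0.241, θ₂=-0.034, ω₂=0.022, θ₃=-0.043, ω₃=-0.005
apply F[1]=-10.000 → step 2: x=-0.007, v=-0.355, θ₁=-0.055, ω₁=0.489, θ₂=-0.033, ω₂=0.041, θ₃=-0.043, ω₃=-0.011
apply F[2]=-10.000 → step 3: x=-0.016, v=-0.538, θ₁=-0.043, ω₁=0.752, θ₂=-0.032, ω₂=0.055, θ₃=-0.043, ω₃=-0.017
apply F[3]=-10.000 → step 4: x=-0.029, v=-0.728, θ₁=-0.025, ω₁=1.037, θ₂=-0.031, ω₂=0.061, θ₃=-0.044, ω₃=-0.023
apply F[4]=-10.000 → step 5: x=-0.045, v=-0.927, θ₁=-0.001, ω₁=1.350, θ₂=-0.030, ω₂=0.057, θ₃=-0.044, ω₃=-0.030
apply F[5]=-10.000 → step 6: x=-0.066, v=-1.135, θ₁=0.029, ω₁=1.696, θ₂=-0.029, ω₂=0.043, θ₃=-0.045, ω₃=-0.037
apply F[6]=+3.651 → step 7: x=-0.088, v=-1.076, θ₁=0.062, ω₁=1.645, θ₂=-0.028, ω₂=0.014, θ₃=-0.046, ω₃=-0.045
apply F[7]=+10.000 → step 8: x=-0.108, v=-0.901, θ₁=0.093, ω₁=1.438, θ₂=-0.028, ω₂=-0.033, θ₃=-0.047, ω₃=-0.054
apply F[8]=+10.000 → step 9: x=-0.124, v=-0.739, θ₁=0.120, ω₁=1.274, θ₂=-0.030, ω₂=-0.098, θ₃=-0.048, ω₃=-0.063
apply F[9]=+10.000 → step 10: x=-0.137, v=-0.587, θ₁=0.144, ω₁=1.147, θ₂=-0.032, ω₂=-0.179, θ₃=-0.049, ω₃=-0.072
apply F[10]=+10.000 → step 11: x=-0.148, v=-0.445, θ₁=0.166, ω₁=1.054, θ₂=-0.037, ω₂=-0.276, θ₃=-0.051, ω₃=-0.081
apply F[11]=+10.000 → step 12: x=-0.155, v=-0.312, θ₁=0.187, ω₁=0.992, θ₂=-0.044, ω₂=-0.389, θ₃=-0.053, ω₃=-0.087
apply F[12]=+10.000 → step 13: x=-0.160, v=-0.185, θ₁=0.206, ω₁=0.955, θ₂=-0.053, ω₂=-0.516, θ₃=-0.054, ω₃=-0.089
apply F[13]=+10.000 → step 14: x=-0.163, v=-0.064, θ₁=0.225, ω₁=0.941, θ₂=-0.064, ω₂=-0.659, θ₃=-0.056, ω₃=-0.088
apply F[14]=+10.000 → step 15: x=-0.163, v=0.053, θ₁=0.244, ω₁=0.947, θ₂=-0.079, ω₂=-0.818, θ₃=-0.058, ω₃=-0.081
apply F[15]=+10.000 → step 16: x=-0.160, v=0.166, θ₁=0.263, ω₁=0.969, θ₂=-0.097, ω₂=-0.991, θ₃=-0.059, ω₃=-0.069
apply F[16]=+10.000 → step 17: x=-0.156, v=0.278, θ₁=0.283, ω₁=1.003, θ₂=-0.119, ω₂=-1.178, θ₃=-0.061, ω₃=-0.050
apply F[17]=+10.000 → step 18: x=-0.149, v=0.388, θ₁=0.303, ω₁=1.045, θ₂=-0.144, ω₂=-1.377, θ₃=-0.061, ω₃=-0.025
Max |angle| over trajectory = 0.303 rad; bound = 0.364 → within bound.

Answer: yes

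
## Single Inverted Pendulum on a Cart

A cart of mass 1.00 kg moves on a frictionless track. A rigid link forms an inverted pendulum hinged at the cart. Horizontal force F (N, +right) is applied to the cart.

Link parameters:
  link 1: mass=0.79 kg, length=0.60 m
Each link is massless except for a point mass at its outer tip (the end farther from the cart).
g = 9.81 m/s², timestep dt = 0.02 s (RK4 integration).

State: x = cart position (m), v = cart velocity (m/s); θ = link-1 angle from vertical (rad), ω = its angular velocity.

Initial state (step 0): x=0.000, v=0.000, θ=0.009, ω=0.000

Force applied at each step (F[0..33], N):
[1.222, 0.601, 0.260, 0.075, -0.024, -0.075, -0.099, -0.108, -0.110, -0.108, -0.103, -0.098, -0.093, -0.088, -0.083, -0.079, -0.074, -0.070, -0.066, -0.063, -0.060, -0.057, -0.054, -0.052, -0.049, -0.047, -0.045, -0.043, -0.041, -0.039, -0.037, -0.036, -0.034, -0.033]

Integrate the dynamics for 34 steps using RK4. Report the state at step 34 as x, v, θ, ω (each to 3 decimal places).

Answer: x=0.011, v=0.002, θ=-0.002, ω=0.002

Derivation:
apply F[0]=+1.222 → step 1: x=0.000, v=0.023, θ=0.009, ω=-0.036
apply F[1]=+0.601 → step 2: x=0.001, v=0.034, θ=0.008, ω=-0.051
apply F[2]=+0.260 → step 3: x=0.002, v=0.038, θ=0.007, ω=-0.055
apply F[3]=+0.075 → step 4: x=0.002, v=0.038, θ=0.006, ω=-0.054
apply F[4]=-0.024 → step 5: x=0.003, v=0.037, θ=0.005, ω=-0.050
apply F[5]=-0.075 → step 6: x=0.004, v=0.035, θ=0.004, ω=-0.045
apply F[6]=-0.099 → step 7: x=0.004, v=0.033, θ=0.003, ω=-0.040
apply F[7]=-0.108 → step 8: x=0.005, v=0.030, θ=0.002, ω=-0.035
apply F[8]=-0.110 → step 9: x=0.006, v=0.028, θ=0.001, ω=-0.031
apply F[9]=-0.108 → step 10: x=0.006, v=0.025, θ=0.001, ω=-0.026
apply F[10]=-0.103 → step 11: x=0.007, v=0.023, θ=0.000, ω=-0.023
apply F[11]=-0.098 → step 12: x=0.007, v=0.021, θ=-0.000, ω=-0.019
apply F[12]=-0.093 → step 13: x=0.007, v=0.019, θ=-0.000, ω=-0.016
apply F[13]=-0.088 → step 14: x=0.008, v=0.018, θ=-0.001, ω=-0.014
apply F[14]=-0.083 → step 15: x=0.008, v=0.016, θ=-0.001, ω=-0.011
apply F[15]=-0.079 → step 16: x=0.008, v=0.015, θ=-0.001, ω=-0.009
apply F[16]=-0.074 → step 17: x=0.009, v=0.013, θ=-0.001, ω=-0.008
apply F[17]=-0.070 → step 18: x=0.009, v=0.012, θ=-0.002, ω=-0.006
apply F[18]=-0.066 → step 19: x=0.009, v=0.011, θ=-0.002, ω=-0.005
apply F[19]=-0.063 → step 20: x=0.009, v=0.010, θ=-0.002, ω=-0.004
apply F[20]=-0.060 → step 21: x=0.010, v=0.009, θ=-0.002, ω=-0.003
apply F[21]=-0.057 → step 22: x=0.010, v=0.008, θ=-0.002, ω=-0.002
apply F[22]=-0.054 → step 23: x=0.010, v=0.008, θ=-0.002, ω=-0.001
apply F[23]=-0.052 → step 24: x=0.010, v=0.007, θ=-0.002, ω=-0.001
apply F[24]=-0.049 → step 25: x=0.010, v=0.006, θ=-0.002, ω=-0.000
apply F[25]=-0.047 → step 26: x=0.010, v=0.005, θ=-0.002, ω=0.000
apply F[26]=-0.045 → step 27: x=0.011, v=0.005, θ=-0.002, ω=0.001
apply F[27]=-0.043 → step 28: x=0.011, v=0.004, θ=-0.002, ω=0.001
apply F[28]=-0.041 → step 29: x=0.011, v=0.004, θ=-0.002, ω=0.001
apply F[29]=-0.039 → step 30: x=0.011, v=0.003, θ=-0.002, ω=0.001
apply F[30]=-0.037 → step 31: x=0.011, v=0.003, θ=-0.002, ω=0.002
apply F[31]=-0.036 → step 32: x=0.011, v=0.002, θ=-0.002, ω=0.002
apply F[32]=-0.034 → step 33: x=0.011, v=0.002, θ=-0.002, ω=0.002
apply F[33]=-0.033 → step 34: x=0.011, v=0.002, θ=-0.002, ω=0.002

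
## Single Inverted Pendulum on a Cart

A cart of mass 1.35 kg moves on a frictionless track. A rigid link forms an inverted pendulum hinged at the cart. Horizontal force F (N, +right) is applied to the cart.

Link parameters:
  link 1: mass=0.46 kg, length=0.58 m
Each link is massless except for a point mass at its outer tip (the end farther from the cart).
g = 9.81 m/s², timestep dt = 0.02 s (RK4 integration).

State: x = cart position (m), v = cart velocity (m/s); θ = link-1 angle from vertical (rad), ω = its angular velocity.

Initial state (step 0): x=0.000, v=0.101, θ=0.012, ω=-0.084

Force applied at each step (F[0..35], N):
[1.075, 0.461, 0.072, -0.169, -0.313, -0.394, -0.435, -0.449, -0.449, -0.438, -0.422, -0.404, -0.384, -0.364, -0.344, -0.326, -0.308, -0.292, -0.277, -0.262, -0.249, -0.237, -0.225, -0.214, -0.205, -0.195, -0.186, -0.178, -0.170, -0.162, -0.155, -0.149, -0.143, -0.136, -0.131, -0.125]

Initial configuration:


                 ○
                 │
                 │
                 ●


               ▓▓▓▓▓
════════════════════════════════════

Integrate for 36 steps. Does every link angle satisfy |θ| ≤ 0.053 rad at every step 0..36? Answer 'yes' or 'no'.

Answer: yes

Derivation:
apply F[0]=+1.075 → step 1: x=0.002, v=0.116, θ=0.010, ω=-0.106
apply F[1]=+0.461 → step 2: x=0.005, v=0.122, θ=0.008, ω=-0.114
apply F[2]=+0.072 → step 3: x=0.007, v=0.123, θ=0.006, ω=-0.113
apply F[3]=-0.169 → step 4: x=0.009, v=0.120, θ=0.003, ω=-0.107
apply F[4]=-0.313 → step 5: x=0.012, v=0.115, θ=0.001, ω=-0.097
apply F[5]=-0.394 → step 6: x=0.014, v=0.110, θ=-0.000, ω=-0.087
apply F[6]=-0.435 → step 7: x=0.016, v=0.103, θ=-0.002, ω=-0.077
apply F[7]=-0.449 → step 8: x=0.018, v=0.097, θ=-0.004, ω=-0.066
apply F[8]=-0.449 → step 9: x=0.020, v=0.090, θ=-0.005, ω=-0.057
apply F[9]=-0.438 → step 10: x=0.022, v=0.084, θ=-0.006, ω=-0.048
apply F[10]=-0.422 → step 11: x=0.023, v=0.078, θ=-0.007, ω=-0.040
apply F[11]=-0.404 → step 12: x=0.025, v=0.073, θ=-0.007, ω=-0.033
apply F[12]=-0.384 → step 13: x=0.026, v=0.068, θ=-0.008, ω=-0.027
apply F[13]=-0.364 → step 14: x=0.028, v=0.063, θ=-0.008, ω=-0.021
apply F[14]=-0.344 → step 15: x=0.029, v=0.058, θ=-0.009, ω=-0.016
apply F[15]=-0.326 → step 16: x=0.030, v=0.054, θ=-0.009, ω=-0.012
apply F[16]=-0.308 → step 17: x=0.031, v=0.050, θ=-0.009, ω=-0.008
apply F[17]=-0.292 → step 18: x=0.032, v=0.046, θ=-0.009, ω=-0.005
apply F[18]=-0.277 → step 19: x=0.033, v=0.043, θ=-0.010, ω=-0.002
apply F[19]=-0.262 → step 20: x=0.034, v=0.040, θ=-0.010, ω=-0.000
apply F[20]=-0.249 → step 21: x=0.034, v=0.037, θ=-0.010, ω=0.002
apply F[21]=-0.237 → step 22: x=0.035, v=0.034, θ=-0.010, ω=0.004
apply F[22]=-0.225 → step 23: x=0.036, v=0.031, θ=-0.009, ω=0.005
apply F[23]=-0.214 → step 24: x=0.036, v=0.029, θ=-0.009, ω=0.006
apply F[24]=-0.205 → step 25: x=0.037, v=0.026, θ=-0.009, ω=0.007
apply F[25]=-0.195 → step 26: x=0.037, v=0.024, θ=-0.009, ω=0.008
apply F[26]=-0.186 → step 27: x=0.038, v=0.022, θ=-0.009, ω=0.009
apply F[27]=-0.178 → step 28: x=0.038, v=0.020, θ=-0.009, ω=0.009
apply F[28]=-0.170 → step 29: x=0.039, v=0.018, θ=-0.008, ω=0.010
apply F[29]=-0.162 → step 30: x=0.039, v=0.016, θ=-0.008, ω=0.010
apply F[30]=-0.155 → step 31: x=0.039, v=0.014, θ=-0.008, ω=0.010
apply F[31]=-0.149 → step 32: x=0.040, v=0.012, θ=-0.008, ω=0.011
apply F[32]=-0.143 → step 33: x=0.040, v=0.011, θ=-0.008, ω=0.011
apply F[33]=-0.136 → step 34: x=0.040, v=0.009, θ=-0.007, ω=0.011
apply F[34]=-0.131 → step 35: x=0.040, v=0.008, θ=-0.007, ω=0.011
apply F[35]=-0.125 → step 36: x=0.040, v=0.007, θ=-0.007, ω=0.011
Max |angle| over trajectory = 0.012 rad; bound = 0.053 → within bound.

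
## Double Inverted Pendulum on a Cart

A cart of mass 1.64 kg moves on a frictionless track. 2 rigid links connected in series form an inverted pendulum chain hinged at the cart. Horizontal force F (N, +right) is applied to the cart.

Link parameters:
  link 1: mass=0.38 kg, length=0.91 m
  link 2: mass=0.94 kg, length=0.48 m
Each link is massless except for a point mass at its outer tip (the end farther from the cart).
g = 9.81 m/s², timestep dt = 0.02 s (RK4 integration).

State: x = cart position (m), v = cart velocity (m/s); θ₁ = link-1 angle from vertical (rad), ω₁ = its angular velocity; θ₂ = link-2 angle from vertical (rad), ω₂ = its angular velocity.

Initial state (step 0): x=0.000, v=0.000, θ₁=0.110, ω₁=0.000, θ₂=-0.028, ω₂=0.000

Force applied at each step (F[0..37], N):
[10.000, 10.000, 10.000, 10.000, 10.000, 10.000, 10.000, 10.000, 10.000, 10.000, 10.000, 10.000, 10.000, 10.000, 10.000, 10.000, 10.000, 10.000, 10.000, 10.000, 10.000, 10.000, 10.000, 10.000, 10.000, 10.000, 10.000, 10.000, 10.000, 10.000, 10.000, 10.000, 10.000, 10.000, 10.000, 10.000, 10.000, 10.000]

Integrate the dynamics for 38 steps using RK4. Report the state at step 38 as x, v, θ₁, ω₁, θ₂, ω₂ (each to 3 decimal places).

Answer: x=1.557, v=2.981, θ₁=-1.589, ω₁=-8.706, θ₂=-2.043, ω₂=6.888

Derivation:
apply F[0]=+10.000 → step 1: x=0.001, v=0.105, θ₁=0.110, ω₁=-0.017, θ₂=-0.030, ω₂=-0.197
apply F[1]=+10.000 → step 2: x=0.004, v=0.209, θ₁=0.109, ω₁=-0.033, θ₂=-0.036, ω₂=-0.398
apply F[2]=+10.000 → step 3: x=0.009, v=0.314, θ₁=0.109, ω₁=-0.047, θ₂=-0.046, ω₂=-0.607
apply F[3]=+10.000 → step 4: x=0.017, v=0.420, θ₁=0.107, ω₁=-0.058, θ₂=-0.060, ω₂=-0.828
apply F[4]=+10.000 → step 5: x=0.026, v=0.526, θ₁=0.106, ω₁=-0.064, θ₂=-0.079, ω₂=-1.064
apply F[5]=+10.000 → step 6: x=0.038, v=0.632, θ₁=0.105, ω₁=-0.067, θ₂=-0.103, ω₂=-1.318
apply F[6]=+10.000 → step 7: x=0.052, v=0.740, θ₁=0.104, ω₁=-0.066, θ₂=-0.132, ω₂=-1.590
apply F[7]=+10.000 → step 8: x=0.067, v=0.848, θ₁=0.102, ω₁=-0.062, θ₂=-0.167, ω₂=-1.881
apply F[8]=+10.000 → step 9: x=0.085, v=0.958, θ₁=0.101, ω₁=-0.059, θ₂=-0.207, ω₂=-2.188
apply F[9]=+10.000 → step 10: x=0.106, v=1.069, θ₁=0.100, ω₁=-0.059, θ₂=-0.254, ω₂=-2.506
apply F[10]=+10.000 → step 11: x=0.128, v=1.182, θ₁=0.099, ω₁=-0.068, θ₂=-0.308, ω₂=-2.828
apply F[11]=+10.000 → step 12: x=0.153, v=1.295, θ₁=0.097, ω₁=-0.091, θ₂=-0.367, ω₂=-3.147
apply F[12]=+10.000 → step 13: x=0.180, v=1.410, θ₁=0.095, ω₁=-0.133, θ₂=-0.433, ω₂=-3.457
apply F[13]=+10.000 → step 14: x=0.209, v=1.526, θ₁=0.092, ω₁=-0.198, θ₂=-0.506, ω₂=-3.753
apply F[14]=+10.000 → step 15: x=0.241, v=1.644, θ₁=0.087, ω₁=-0.290, θ₂=-0.583, ω₂=-4.031
apply F[15]=+10.000 → step 16: x=0.275, v=1.762, θ₁=0.080, ω₁=-0.412, θ₂=-0.667, ω₂=-4.291
apply F[16]=+10.000 → step 17: x=0.312, v=1.881, θ₁=0.070, ω₁=-0.566, θ₂=-0.755, ω₂=-4.534
apply F[17]=+10.000 → step 18: x=0.350, v=2.001, θ₁=0.057, ω₁=-0.752, θ₂=-0.848, ω₂=-4.760
apply F[18]=+10.000 → step 19: x=0.392, v=2.121, θ₁=0.040, ω₁=-0.972, θ₂=-0.945, ω₂=-4.969
apply F[19]=+10.000 → step 20: x=0.435, v=2.243, θ₁=0.018, ω₁=-1.226, θ₂=-1.047, ω₂=-5.160
apply F[20]=+10.000 → step 21: x=0.481, v=2.364, θ₁=-0.009, ω₁=-1.515, θ₂=-1.152, ω₂=-5.330
apply F[21]=+10.000 → step 22: x=0.530, v=2.487, θ₁=-0.043, ω₁=-1.838, θ₂=-1.260, ω₂=-5.471
apply F[22]=+10.000 → step 23: x=0.581, v=2.610, θ₁=-0.083, ω₁=-2.191, θ₂=-1.370, ω₂=-5.575
apply F[23]=+10.000 → step 24: x=0.634, v=2.732, θ₁=-0.131, ω₁=-2.572, θ₂=-1.482, ω₂=-5.629
apply F[24]=+10.000 → step 25: x=0.690, v=2.854, θ₁=-0.186, ω₁=-2.972, θ₂=-1.595, ω₂=-5.616
apply F[25]=+10.000 → step 26: x=0.748, v=2.973, θ₁=-0.250, ω₁=-3.383, θ₂=-1.706, ω₂=-5.517
apply F[26]=+10.000 → step 27: x=0.809, v=3.089, θ₁=-0.322, ω₁=-3.792, θ₂=-1.815, ω₂=-5.313
apply F[27]=+10.000 → step 28: x=0.872, v=3.198, θ₁=-0.401, ω₁=-4.188, θ₂=-1.918, ω₂=-4.986
apply F[28]=+10.000 → step 29: x=0.937, v=3.297, θ₁=-0.489, ω₁=-4.559, θ₂=-2.013, ω₂=-4.523
apply F[29]=+10.000 → step 30: x=1.004, v=3.385, θ₁=-0.583, ω₁=-4.897, θ₂=-2.098, ω₂=-3.919
apply F[30]=+10.000 → step 31: x=1.072, v=3.458, θ₁=-0.685, ω₁=-5.204, θ₂=-2.169, ω₂=-3.177
apply F[31]=+10.000 → step 32: x=1.142, v=3.514, θ₁=-0.792, ω₁=-5.488, θ₂=-2.224, ω₂=-2.303
apply F[32]=+10.000 → step 33: x=1.213, v=3.551, θ₁=-0.904, ω₁=-5.767, θ₂=-2.260, ω₂=-1.300
apply F[33]=+10.000 → step 34: x=1.284, v=3.565, θ₁=-1.022, ω₁=-6.070, θ₂=-2.275, ω₂=-0.164
apply F[34]=+10.000 → step 35: x=1.355, v=3.549, θ₁=-1.147, ω₁=-6.438, θ₂=-2.266, ω₂=1.135
apply F[35]=+10.000 → step 36: x=1.425, v=3.485, θ₁=-1.281, ω₁=-6.933, θ₂=-2.228, ω₂=2.665
apply F[36]=+10.000 → step 37: x=1.494, v=3.331, θ₁=-1.426, ω₁=-7.651, θ₂=-2.157, ω₂=4.547
apply F[37]=+10.000 → step 38: x=1.557, v=2.981, θ₁=-1.589, ω₁=-8.706, θ₂=-2.043, ω₂=6.888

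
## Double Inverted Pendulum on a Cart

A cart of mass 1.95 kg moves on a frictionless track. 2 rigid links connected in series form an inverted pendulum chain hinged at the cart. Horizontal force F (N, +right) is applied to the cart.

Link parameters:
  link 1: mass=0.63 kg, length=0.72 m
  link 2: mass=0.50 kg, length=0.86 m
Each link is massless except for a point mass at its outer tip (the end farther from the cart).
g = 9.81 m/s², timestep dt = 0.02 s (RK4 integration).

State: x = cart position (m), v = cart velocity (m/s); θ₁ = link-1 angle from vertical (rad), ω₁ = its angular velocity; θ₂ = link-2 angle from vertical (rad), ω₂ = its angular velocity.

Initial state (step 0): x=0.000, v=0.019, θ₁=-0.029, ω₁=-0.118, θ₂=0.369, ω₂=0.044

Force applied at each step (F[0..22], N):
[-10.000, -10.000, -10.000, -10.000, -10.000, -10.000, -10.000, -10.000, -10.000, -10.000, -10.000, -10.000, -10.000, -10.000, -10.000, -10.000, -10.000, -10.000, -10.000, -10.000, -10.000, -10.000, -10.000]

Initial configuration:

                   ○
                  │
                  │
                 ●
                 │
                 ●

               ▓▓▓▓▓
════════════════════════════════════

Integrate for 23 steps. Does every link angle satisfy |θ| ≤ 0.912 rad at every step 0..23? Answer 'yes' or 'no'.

apply F[0]=-10.000 → step 1: x=-0.001, v=-0.080, θ₁=-0.031, ω₁=-0.058, θ₂=0.371, ω₂=0.188
apply F[1]=-10.000 → step 2: x=-0.003, v=-0.180, θ₁=-0.031, ω₁=0.001, θ₂=0.377, ω₂=0.333
apply F[2]=-10.000 → step 3: x=-0.008, v=-0.279, θ₁=-0.031, ω₁=0.060, θ₂=0.385, ω₂=0.480
apply F[3]=-10.000 → step 4: x=-0.014, v=-0.379, θ₁=-0.029, ω₁=0.120, θ₂=0.396, ω₂=0.628
apply F[4]=-10.000 → step 5: x=-0.023, v=-0.479, θ₁=-0.026, ω₁=0.182, θ₂=0.410, ω₂=0.777
apply F[5]=-10.000 → step 6: x=-0.034, v=-0.579, θ₁=-0.022, ω₁=0.246, θ₂=0.427, ω₂=0.927
apply F[6]=-10.000 → step 7: x=-0.046, v=-0.680, θ₁=-0.016, ω₁=0.314, θ₂=0.447, ω₂=1.078
apply F[7]=-10.000 → step 8: x=-0.061, v=-0.781, θ₁=-0.009, ω₁=0.386, θ₂=0.470, ω₂=1.230
apply F[8]=-10.000 → step 9: x=-0.077, v=-0.883, θ₁=-0.001, ω₁=0.464, θ₂=0.496, ω₂=1.382
apply F[9]=-10.000 → step 10: x=-0.096, v=-0.986, θ₁=0.010, ω₁=0.549, θ₂=0.525, ω₂=1.534
apply F[10]=-10.000 → step 11: x=-0.117, v=-1.090, θ₁=0.021, ω₁=0.642, θ₂=0.557, ω₂=1.684
apply F[11]=-10.000 → step 12: x=-0.140, v=-1.195, θ₁=0.035, ω₁=0.746, θ₂=0.593, ω₂=1.832
apply F[12]=-10.000 → step 13: x=-0.165, v=-1.300, θ₁=0.051, ω₁=0.860, θ₂=0.631, ω₂=1.977
apply F[13]=-10.000 → step 14: x=-0.192, v=-1.407, θ₁=0.070, ω₁=0.988, θ₂=0.672, ω₂=2.118
apply F[14]=-10.000 → step 15: x=-0.221, v=-1.515, θ₁=0.091, ω₁=1.130, θ₂=0.715, ω₂=2.252
apply F[15]=-10.000 → step 16: x=-0.252, v=-1.624, θ₁=0.115, ω₁=1.288, θ₂=0.762, ω₂=2.378
apply F[16]=-10.000 → step 17: x=-0.286, v=-1.733, θ₁=0.143, ω₁=1.464, θ₂=0.810, ω₂=2.493
apply F[17]=-10.000 → step 18: x=-0.322, v=-1.843, θ₁=0.174, ω₁=1.658, θ₂=0.861, ω₂=2.596
apply F[18]=-10.000 → step 19: x=-0.360, v=-1.952, θ₁=0.209, ω₁=1.871, θ₂=0.914, ω₂=2.683
apply F[19]=-10.000 → step 20: x=-0.400, v=-2.061, θ₁=0.249, ω₁=2.104, θ₂=0.968, ω₂=2.751
apply F[20]=-10.000 → step 21: x=-0.442, v=-2.169, θ₁=0.293, ω₁=2.357, θ₂=1.024, ω₂=2.797
apply F[21]=-10.000 → step 22: x=-0.486, v=-2.274, θ₁=0.343, ω₁=2.629, θ₂=1.080, ω₂=2.817
apply F[22]=-10.000 → step 23: x=-0.533, v=-2.375, θ₁=0.399, ω₁=2.918, θ₂=1.136, ω₂=2.808
Max |angle| over trajectory = 1.136 rad; bound = 0.912 → exceeded.

Answer: no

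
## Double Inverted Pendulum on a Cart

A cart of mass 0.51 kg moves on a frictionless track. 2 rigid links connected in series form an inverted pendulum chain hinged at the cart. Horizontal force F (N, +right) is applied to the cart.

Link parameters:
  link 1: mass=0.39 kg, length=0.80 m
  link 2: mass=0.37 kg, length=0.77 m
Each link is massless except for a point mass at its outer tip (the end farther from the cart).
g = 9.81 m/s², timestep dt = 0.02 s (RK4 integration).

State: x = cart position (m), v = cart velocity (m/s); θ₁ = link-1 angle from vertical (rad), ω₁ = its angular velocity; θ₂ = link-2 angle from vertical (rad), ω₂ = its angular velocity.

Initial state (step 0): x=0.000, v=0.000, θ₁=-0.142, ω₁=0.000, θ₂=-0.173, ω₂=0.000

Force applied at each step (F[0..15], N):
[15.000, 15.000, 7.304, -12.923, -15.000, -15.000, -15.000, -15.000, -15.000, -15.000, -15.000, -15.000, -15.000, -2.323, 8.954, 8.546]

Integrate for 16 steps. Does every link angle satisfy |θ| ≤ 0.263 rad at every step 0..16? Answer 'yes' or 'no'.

apply F[0]=+15.000 → step 1: x=0.006, v=0.610, θ₁=-0.150, ω₁=-0.787, θ₂=-0.173, ω₂=-0.007
apply F[1]=+15.000 → step 2: x=0.024, v=1.216, θ₁=-0.173, ω₁=-1.572, θ₂=-0.173, ω₂=-0.010
apply F[2]=+7.304 → step 3: x=0.052, v=1.526, θ₁=-0.209, ω₁=-2.000, θ₂=-0.173, ω₂=-0.007
apply F[3]=-12.923 → step 4: x=0.078, v=1.098, θ₁=-0.245, ω₁=-1.551, θ₂=-0.173, ω₂=0.026
apply F[4]=-15.000 → step 5: x=0.095, v=0.618, θ₁=-0.271, ω₁=-1.061, θ₂=-0.172, ω₂=0.087
apply F[5]=-15.000 → step 6: x=0.103, v=0.154, θ₁=-0.287, ω₁=-0.610, θ₂=-0.170, ω₂=0.170
apply F[6]=-15.000 → step 7: x=0.101, v=-0.301, θ₁=-0.295, ω₁=-0.182, θ₂=-0.165, ω₂=0.268
apply F[7]=-15.000 → step 8: x=0.091, v=-0.753, θ₁=-0.295, ω₁=0.239, θ₂=-0.159, ω₂=0.373
apply F[8]=-15.000 → step 9: x=0.071, v=-1.209, θ₁=-0.286, ω₁=0.666, θ₂=-0.150, ω₂=0.479
apply F[9]=-15.000 → step 10: x=0.042, v=-1.677, θ₁=-0.268, ω₁=1.115, θ₂=-0.140, ω₂=0.578
apply F[10]=-15.000 → step 11: x=0.004, v=-2.161, θ₁=-0.241, ω₁=1.600, θ₂=-0.127, ω₂=0.663
apply F[11]=-15.000 → step 12: x=-0.044, v=-2.669, θ₁=-0.203, ω₁=2.137, θ₂=-0.113, ω₂=0.726
apply F[12]=-15.000 → step 13: x=-0.103, v=-3.207, θ₁=-0.155, ω₁=2.737, θ₂=-0.098, ω₂=0.762
apply F[13]=-2.323 → step 14: x=-0.168, v=-3.283, θ₁=-0.100, ω₁=2.798, θ₂=-0.083, ω₂=0.769
apply F[14]=+8.954 → step 15: x=-0.230, v=-2.926, θ₁=-0.048, ω₁=2.335, θ₂=-0.068, ω₂=0.768
apply F[15]=+8.546 → step 16: x=-0.285, v=-2.587, θ₁=-0.006, ω₁=1.909, θ₂=-0.053, ω₂=0.758
Max |angle| over trajectory = 0.295 rad; bound = 0.263 → exceeded.

Answer: no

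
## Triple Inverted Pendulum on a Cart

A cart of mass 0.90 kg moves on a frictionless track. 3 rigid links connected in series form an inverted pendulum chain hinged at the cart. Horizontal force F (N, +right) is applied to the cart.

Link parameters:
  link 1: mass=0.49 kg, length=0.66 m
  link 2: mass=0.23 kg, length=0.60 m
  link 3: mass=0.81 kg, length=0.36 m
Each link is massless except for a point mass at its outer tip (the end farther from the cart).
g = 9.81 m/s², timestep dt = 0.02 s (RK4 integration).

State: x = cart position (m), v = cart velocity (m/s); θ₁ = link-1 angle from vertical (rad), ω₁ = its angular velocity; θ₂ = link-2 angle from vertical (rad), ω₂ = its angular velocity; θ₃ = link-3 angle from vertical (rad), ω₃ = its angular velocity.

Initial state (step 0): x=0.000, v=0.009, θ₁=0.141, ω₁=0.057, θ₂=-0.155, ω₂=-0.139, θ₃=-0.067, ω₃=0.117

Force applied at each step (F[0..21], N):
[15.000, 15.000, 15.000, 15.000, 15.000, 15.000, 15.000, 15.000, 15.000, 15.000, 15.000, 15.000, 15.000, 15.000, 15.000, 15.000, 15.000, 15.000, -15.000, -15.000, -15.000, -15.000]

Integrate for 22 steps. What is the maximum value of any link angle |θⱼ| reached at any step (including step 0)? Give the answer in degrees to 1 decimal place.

apply F[0]=+15.000 → step 1: x=0.003, v=0.296, θ₁=0.140, ω₁=-0.159, θ₂=-0.162, ω₂=-0.535, θ₃=-0.063, ω₃=0.330
apply F[1]=+15.000 → step 2: x=0.012, v=0.586, θ₁=0.135, ω₁=-0.384, θ₂=-0.176, ω₂=-0.939, θ₃=-0.054, ω₃=0.568
apply F[2]=+15.000 → step 3: x=0.027, v=0.881, θ₁=0.124, ω₁=-0.632, θ₂=-0.199, ω₂=-1.348, θ₃=-0.040, ω₃=0.842
apply F[3]=+15.000 → step 4: x=0.047, v=1.183, θ₁=0.109, ω₁=-0.915, θ₂=-0.230, ω₂=-1.747, θ₃=-0.020, ω₃=1.141
apply F[4]=+15.000 → step 5: x=0.074, v=1.494, θ₁=0.088, ω₁=-1.247, θ₂=-0.269, ω₂=-2.110, θ₃=0.006, ω₃=1.438
apply F[5]=+15.000 → step 6: x=0.107, v=1.815, θ₁=0.059, ω₁=-1.634, θ₂=-0.314, ω₂=-2.405, θ₃=0.037, ω₃=1.688
apply F[6]=+15.000 → step 7: x=0.147, v=2.143, θ₁=0.022, ω₁=-2.078, θ₂=-0.365, ω₂=-2.604, θ₃=0.073, ω₃=1.847
apply F[7]=+15.000 → step 8: x=0.193, v=2.476, θ₁=-0.025, ω₁=-2.575, θ₂=-0.418, ω₂=-2.691, θ₃=0.110, ω₃=1.883
apply F[8]=+15.000 → step 9: x=0.246, v=2.810, θ₁=-0.081, ω₁=-3.115, θ₂=-0.471, ω₂=-2.659, θ₃=0.147, ω₃=1.777
apply F[9]=+15.000 → step 10: x=0.305, v=3.139, θ₁=-0.149, ω₁=-3.685, θ₂=-0.523, ω₂=-2.509, θ₃=0.181, ω₃=1.516
apply F[10]=+15.000 → step 11: x=0.371, v=3.454, θ₁=-0.229, ω₁=-4.266, θ₂=-0.571, ω₂=-2.247, θ₃=0.207, ω₃=1.084
apply F[11]=+15.000 → step 12: x=0.443, v=3.743, θ₁=-0.320, ω₁=-4.836, θ₂=-0.612, ω₂=-1.886, θ₃=0.223, ω₃=0.461
apply F[12]=+15.000 → step 13: x=0.520, v=3.991, θ₁=-0.422, ω₁=-5.366, θ₂=-0.646, ω₂=-1.447, θ₃=0.224, ω₃=-0.372
apply F[13]=+15.000 → step 14: x=0.602, v=4.184, θ₁=-0.534, ω₁=-5.826, θ₂=-0.670, ω₂=-0.959, θ₃=0.206, ω₃=-1.427
apply F[14]=+15.000 → step 15: x=0.687, v=4.313, θ₁=-0.655, ω₁=-6.191, θ₂=-0.684, ω₂=-0.449, θ₃=0.165, ω₃=-2.702
apply F[15]=+15.000 → step 16: x=0.774, v=4.374, θ₁=-0.781, ω₁=-6.439, θ₂=-0.688, ω₂=0.064, θ₃=0.097, ω₃=-4.184
apply F[16]=+15.000 → step 17: x=0.862, v=4.365, θ₁=-0.911, ω₁=-6.550, θ₂=-0.682, ω₂=0.576, θ₃=-0.003, ω₃=-5.852
apply F[17]=+15.000 → step 18: x=0.949, v=4.290, θ₁=-1.042, ω₁=-6.487, θ₂=-0.665, ω₂=1.062, θ₃=-0.138, ω₃=-7.665
apply F[18]=-15.000 → step 19: x=1.029, v=3.795, θ₁=-1.169, ω₁=-6.169, θ₂=-0.640, ω₂=1.466, θ₃=-0.301, ω₃=-8.581
apply F[19]=-15.000 → step 20: x=1.100, v=3.297, θ₁=-1.288, ω₁=-5.794, θ₂=-0.608, ω₂=1.621, θ₃=-0.480, ω₃=-9.215
apply F[20]=-15.000 → step 21: x=1.161, v=2.826, θ₁=-1.400, ω₁=-5.433, θ₂=-0.578, ω₂=1.371, θ₃=-0.666, ω₃=-9.276
apply F[21]=-15.000 → step 22: x=1.214, v=2.403, θ₁=-1.507, ω₁=-5.212, θ₂=-0.555, ω₂=0.823, θ₃=-0.848, ω₃=-8.866
Max |angle| over trajectory = 1.507 rad = 86.3°.

Answer: 86.3°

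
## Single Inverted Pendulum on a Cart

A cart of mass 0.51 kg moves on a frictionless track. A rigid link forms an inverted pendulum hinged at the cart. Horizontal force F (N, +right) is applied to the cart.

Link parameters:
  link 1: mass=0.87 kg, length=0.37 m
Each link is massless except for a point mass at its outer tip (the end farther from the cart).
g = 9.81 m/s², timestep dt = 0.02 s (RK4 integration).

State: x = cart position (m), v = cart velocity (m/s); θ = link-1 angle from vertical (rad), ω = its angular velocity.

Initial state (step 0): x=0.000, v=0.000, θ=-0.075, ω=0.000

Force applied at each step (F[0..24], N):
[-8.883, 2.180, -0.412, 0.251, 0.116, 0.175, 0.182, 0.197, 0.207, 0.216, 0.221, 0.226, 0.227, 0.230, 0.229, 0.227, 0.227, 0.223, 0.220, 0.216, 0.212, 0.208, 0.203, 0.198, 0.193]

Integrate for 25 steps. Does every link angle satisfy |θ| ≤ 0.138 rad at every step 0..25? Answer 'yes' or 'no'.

apply F[0]=-8.883 → step 1: x=-0.003, v=-0.322, θ=-0.067, ω=0.829
apply F[1]=+2.180 → step 2: x=-0.009, v=-0.217, θ=-0.053, ω=0.515
apply F[2]=-0.412 → step 3: x=-0.013, v=-0.217, θ=-0.043, ω=0.490
apply F[3]=+0.251 → step 4: x=-0.017, v=-0.195, θ=-0.034, ω=0.409
apply F[4]=+0.116 → step 5: x=-0.021, v=-0.180, θ=-0.027, ω=0.353
apply F[5]=+0.175 → step 6: x=-0.024, v=-0.165, θ=-0.020, ω=0.301
apply F[6]=+0.182 → step 7: x=-0.027, v=-0.153, θ=-0.015, ω=0.257
apply F[7]=+0.197 → step 8: x=-0.030, v=-0.141, θ=-0.010, ω=0.219
apply F[8]=+0.207 → step 9: x=-0.033, v=-0.130, θ=-0.006, ω=0.186
apply F[9]=+0.216 → step 10: x=-0.036, v=-0.120, θ=-0.002, ω=0.157
apply F[10]=+0.221 → step 11: x=-0.038, v=-0.111, θ=0.000, ω=0.132
apply F[11]=+0.226 → step 12: x=-0.040, v=-0.103, θ=0.003, ω=0.111
apply F[12]=+0.227 → step 13: x=-0.042, v=-0.095, θ=0.005, ω=0.092
apply F[13]=+0.230 → step 14: x=-0.044, v=-0.088, θ=0.007, ω=0.076
apply F[14]=+0.229 → step 15: x=-0.046, v=-0.082, θ=0.008, ω=0.062
apply F[15]=+0.227 → step 16: x=-0.047, v=-0.076, θ=0.009, ω=0.050
apply F[16]=+0.227 → step 17: x=-0.049, v=-0.070, θ=0.010, ω=0.040
apply F[17]=+0.223 → step 18: x=-0.050, v=-0.065, θ=0.011, ω=0.031
apply F[18]=+0.220 → step 19: x=-0.051, v=-0.060, θ=0.011, ω=0.024
apply F[19]=+0.216 → step 20: x=-0.052, v=-0.055, θ=0.012, ω=0.017
apply F[20]=+0.212 → step 21: x=-0.053, v=-0.051, θ=0.012, ω=0.012
apply F[21]=+0.208 → step 22: x=-0.054, v=-0.047, θ=0.012, ω=0.007
apply F[22]=+0.203 → step 23: x=-0.055, v=-0.043, θ=0.012, ω=0.003
apply F[23]=+0.198 → step 24: x=-0.056, v=-0.039, θ=0.012, ω=-0.000
apply F[24]=+0.193 → step 25: x=-0.057, v=-0.036, θ=0.012, ω=-0.003
Max |angle| over trajectory = 0.075 rad; bound = 0.138 → within bound.

Answer: yes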